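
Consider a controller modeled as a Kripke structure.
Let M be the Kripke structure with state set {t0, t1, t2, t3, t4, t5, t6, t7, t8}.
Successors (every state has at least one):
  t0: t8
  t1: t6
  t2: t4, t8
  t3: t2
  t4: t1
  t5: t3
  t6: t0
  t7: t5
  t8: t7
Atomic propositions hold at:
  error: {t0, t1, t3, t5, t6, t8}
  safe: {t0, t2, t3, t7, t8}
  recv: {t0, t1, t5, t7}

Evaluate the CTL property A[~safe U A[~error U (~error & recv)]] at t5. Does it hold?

No

Sat(~safe) = {t1, t4, t5, t6}
Sat(~error) = {t2, t4, t7}
Sat(~error & recv) = {t7}
A[~error U (~error & recv)]: least fixpoint, start Z0 = Sat((~error & recv)) = {t7}, add states in Sat(~error) with every successor in Z. Already a fixed point.
Sat(A[~error U (~error & recv)]) = {t7}
A[~safe U A[~error U (~error & recv)]]: least fixpoint, start Z0 = Sat(A[~error U (~error & recv)]) = {t7}, add states in Sat(~safe) with every successor in Z. Already a fixed point.
Sat(A[~safe U A[~error U (~error & recv)]]) = {t7}
t5 ∉ Sat(A[~safe U A[~error U (~error & recv)]]) = {t7}, so the formula does not hold at t5.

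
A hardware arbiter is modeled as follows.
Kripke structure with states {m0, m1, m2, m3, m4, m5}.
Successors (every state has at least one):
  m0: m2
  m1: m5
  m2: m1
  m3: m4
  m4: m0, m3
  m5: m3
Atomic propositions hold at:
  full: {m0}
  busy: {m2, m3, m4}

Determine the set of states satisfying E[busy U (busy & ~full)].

Sat(~full) = {m1, m2, m3, m4, m5}
Sat(busy & ~full) = {m2, m3, m4}
E[busy U (busy & ~full)]: least fixpoint, start Z0 = Sat((busy & ~full)) = {m2, m3, m4}, add states in Sat(busy) with some successor in Z. Already a fixed point.
Sat(E[busy U (busy & ~full)]) = {m2, m3, m4}

{m2, m3, m4}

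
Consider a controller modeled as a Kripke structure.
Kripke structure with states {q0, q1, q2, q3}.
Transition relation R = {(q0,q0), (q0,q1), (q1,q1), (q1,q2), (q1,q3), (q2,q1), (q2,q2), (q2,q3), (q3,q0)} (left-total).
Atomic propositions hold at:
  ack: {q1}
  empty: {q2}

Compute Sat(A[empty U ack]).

{q1}

A[empty U ack]: least fixpoint, start Z0 = Sat(ack) = {q1}, add states in Sat(empty) with every successor in Z. Already a fixed point.
Sat(A[empty U ack]) = {q1}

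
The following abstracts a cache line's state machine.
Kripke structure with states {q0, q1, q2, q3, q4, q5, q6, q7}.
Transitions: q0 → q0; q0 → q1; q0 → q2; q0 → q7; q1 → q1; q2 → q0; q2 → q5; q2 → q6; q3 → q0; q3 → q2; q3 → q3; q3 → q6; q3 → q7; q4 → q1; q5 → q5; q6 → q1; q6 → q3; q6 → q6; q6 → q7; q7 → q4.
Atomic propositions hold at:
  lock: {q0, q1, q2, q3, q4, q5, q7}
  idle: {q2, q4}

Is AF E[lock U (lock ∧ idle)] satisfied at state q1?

No

Sat(lock ∧ idle) = {q2, q4}
E[lock U (lock ∧ idle)]: least fixpoint, start Z0 = Sat((lock ∧ idle)) = {q2, q4}, add states in Sat(lock) with some successor in Z. Z1 = {q0, q2, q3, q4, q7}; fixed.
Sat(E[lock U (lock ∧ idle)]) = {q0, q2, q3, q4, q7}
AF E[lock U (lock ∧ idle)]: least fixpoint, start Z0 = {q0, q2, q3, q4, q7}, add states with every successor in Z. Already a fixed point.
Sat(AF E[lock U (lock ∧ idle)]) = {q0, q2, q3, q4, q7}
q1 ∉ Sat(AF E[lock U (lock ∧ idle)]) = {q0, q2, q3, q4, q7}, so the formula does not hold at q1.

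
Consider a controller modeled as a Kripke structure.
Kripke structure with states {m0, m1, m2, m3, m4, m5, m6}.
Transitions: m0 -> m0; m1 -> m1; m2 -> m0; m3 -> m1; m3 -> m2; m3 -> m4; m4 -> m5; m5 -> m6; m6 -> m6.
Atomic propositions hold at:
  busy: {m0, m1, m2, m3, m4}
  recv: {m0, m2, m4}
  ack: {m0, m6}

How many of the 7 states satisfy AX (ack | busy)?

6

Sat(ack | busy) = {m0, m1, m2, m3, m4, m6}
Sat(AX (ack | busy)) = {s : every successor in {m0, m1, m2, m3, m4, m6}} = {m0, m1, m2, m3, m5, m6}
|Sat(AX (ack | busy))| = |{m0, m1, m2, m3, m5, m6}| = 6.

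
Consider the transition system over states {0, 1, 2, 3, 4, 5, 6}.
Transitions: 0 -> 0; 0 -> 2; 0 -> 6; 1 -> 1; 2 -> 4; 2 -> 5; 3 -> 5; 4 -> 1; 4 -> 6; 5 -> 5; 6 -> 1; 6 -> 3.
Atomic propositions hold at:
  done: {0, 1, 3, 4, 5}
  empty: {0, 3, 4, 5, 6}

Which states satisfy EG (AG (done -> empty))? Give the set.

Sat(done -> empty) = {0, 2, 3, 4, 5, 6}
AG (done -> empty): greatest fixpoint, start Z0 = {0, 2, 3, 4, 5, 6}, keep only states in Sat with every successor in Z. Z1 = {0, 2, 3, 5}; Z2 = {3, 5}; fixed.
Sat(AG (done -> empty)) = {3, 5}
EG (AG (done -> empty)): greatest fixpoint, start Z0 = {3, 5}, keep only states in Sat with some successor in Z. Already a fixed point.
Sat(EG (AG (done -> empty))) = {3, 5}

{3, 5}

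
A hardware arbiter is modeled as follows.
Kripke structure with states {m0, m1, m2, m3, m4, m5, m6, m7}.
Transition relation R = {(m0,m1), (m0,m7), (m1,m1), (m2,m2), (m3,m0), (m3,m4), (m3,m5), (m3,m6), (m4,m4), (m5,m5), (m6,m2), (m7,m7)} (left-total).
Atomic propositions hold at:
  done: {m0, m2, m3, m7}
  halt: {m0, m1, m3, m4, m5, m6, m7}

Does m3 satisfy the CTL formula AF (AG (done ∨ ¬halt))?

Sat(¬halt) = {m2}
Sat(done ∨ ¬halt) = {m0, m2, m3, m7}
AG (done ∨ ¬halt): greatest fixpoint, start Z0 = {m0, m2, m3, m7}, keep only states in Sat with every successor in Z. Z1 = {m2, m7}; fixed.
Sat(AG (done ∨ ¬halt)) = {m2, m7}
AF (AG (done ∨ ¬halt)): least fixpoint, start Z0 = {m2, m7}, add states with every successor in Z. Z1 = {m2, m6, m7}; fixed.
Sat(AF (AG (done ∨ ¬halt))) = {m2, m6, m7}
m3 ∉ Sat(AF (AG (done ∨ ¬halt))) = {m2, m6, m7}, so the formula does not hold at m3.

No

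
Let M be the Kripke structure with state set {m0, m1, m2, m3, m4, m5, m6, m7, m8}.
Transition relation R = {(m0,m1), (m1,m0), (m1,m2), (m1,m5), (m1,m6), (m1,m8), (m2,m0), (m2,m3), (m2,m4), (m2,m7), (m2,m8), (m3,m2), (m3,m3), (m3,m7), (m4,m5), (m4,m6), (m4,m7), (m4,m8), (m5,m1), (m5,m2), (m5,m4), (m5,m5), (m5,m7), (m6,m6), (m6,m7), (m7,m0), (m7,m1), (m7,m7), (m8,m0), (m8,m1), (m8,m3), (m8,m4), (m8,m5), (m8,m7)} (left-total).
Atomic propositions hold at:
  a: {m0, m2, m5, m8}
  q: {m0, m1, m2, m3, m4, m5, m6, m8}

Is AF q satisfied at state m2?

Yes

AF q: least fixpoint, start Z0 = {m0, m1, m2, m3, m4, m5, m6, m8}, add states with every successor in Z. Already a fixed point.
Sat(AF q) = {m0, m1, m2, m3, m4, m5, m6, m8}
m2 ∈ Sat(AF q) = {m0, m1, m2, m3, m4, m5, m6, m8}, so the formula holds at m2.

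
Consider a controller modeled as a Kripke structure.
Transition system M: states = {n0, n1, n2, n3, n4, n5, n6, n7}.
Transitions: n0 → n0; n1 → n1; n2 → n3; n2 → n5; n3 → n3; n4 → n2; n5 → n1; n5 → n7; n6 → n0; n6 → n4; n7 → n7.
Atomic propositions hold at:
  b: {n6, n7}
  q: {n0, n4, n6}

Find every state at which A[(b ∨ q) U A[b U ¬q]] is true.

{n1, n2, n3, n4, n5, n7}

Sat(b ∨ q) = {n0, n4, n6, n7}
Sat(¬q) = {n1, n2, n3, n5, n7}
A[b U ¬q]: least fixpoint, start Z0 = Sat(¬q) = {n1, n2, n3, n5, n7}, add states in Sat(b) with every successor in Z. Already a fixed point.
Sat(A[b U ¬q]) = {n1, n2, n3, n5, n7}
A[(b ∨ q) U A[b U ¬q]]: least fixpoint, start Z0 = Sat(A[b U ¬q]) = {n1, n2, n3, n5, n7}, add states in Sat(b ∨ q) with every successor in Z. Z1 = {n1, n2, n3, n4, n5, n7}; fixed.
Sat(A[(b ∨ q) U A[b U ¬q]]) = {n1, n2, n3, n4, n5, n7}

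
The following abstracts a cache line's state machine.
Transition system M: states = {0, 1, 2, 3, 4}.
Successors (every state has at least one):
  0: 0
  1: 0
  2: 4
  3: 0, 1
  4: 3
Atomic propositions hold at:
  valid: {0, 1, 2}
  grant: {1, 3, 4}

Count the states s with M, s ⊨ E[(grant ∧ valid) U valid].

3

Sat(grant ∧ valid) = {1}
E[(grant ∧ valid) U valid]: least fixpoint, start Z0 = Sat(valid) = {0, 1, 2}, add states in Sat(grant ∧ valid) with some successor in Z. Already a fixed point.
Sat(E[(grant ∧ valid) U valid]) = {0, 1, 2}
|Sat(E[(grant ∧ valid) U valid])| = |{0, 1, 2}| = 3.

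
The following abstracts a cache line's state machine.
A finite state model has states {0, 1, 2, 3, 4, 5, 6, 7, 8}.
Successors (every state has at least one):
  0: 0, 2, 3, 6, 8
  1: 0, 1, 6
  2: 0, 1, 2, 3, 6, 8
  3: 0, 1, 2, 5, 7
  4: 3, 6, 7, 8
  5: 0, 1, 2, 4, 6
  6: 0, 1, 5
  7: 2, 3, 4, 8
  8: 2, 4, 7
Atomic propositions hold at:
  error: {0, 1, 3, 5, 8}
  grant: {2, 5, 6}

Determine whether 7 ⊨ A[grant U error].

No

A[grant U error]: least fixpoint, start Z0 = Sat(error) = {0, 1, 3, 5, 8}, add states in Sat(grant) with every successor in Z. Z1 = {0, 1, 3, 5, 6, 8}; fixed.
Sat(A[grant U error]) = {0, 1, 3, 5, 6, 8}
7 ∉ Sat(A[grant U error]) = {0, 1, 3, 5, 6, 8}, so the formula does not hold at 7.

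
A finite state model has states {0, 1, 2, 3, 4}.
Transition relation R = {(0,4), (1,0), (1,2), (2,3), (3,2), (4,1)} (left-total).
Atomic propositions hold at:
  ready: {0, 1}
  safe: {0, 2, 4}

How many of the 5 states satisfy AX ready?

Sat(AX ready) = {s : every successor in {0, 1}} = {4}
|Sat(AX ready)| = |{4}| = 1.

1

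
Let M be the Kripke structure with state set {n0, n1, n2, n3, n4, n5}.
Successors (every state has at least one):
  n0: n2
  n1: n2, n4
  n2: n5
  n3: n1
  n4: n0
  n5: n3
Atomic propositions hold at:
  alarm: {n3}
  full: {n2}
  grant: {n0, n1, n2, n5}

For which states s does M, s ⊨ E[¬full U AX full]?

Sat(¬full) = {n0, n1, n3, n4, n5}
Sat(AX full) = {s : every successor in {n2}} = {n0}
E[¬full U AX full]: least fixpoint, start Z0 = Sat(AX full) = {n0}, add states in Sat(¬full) with some successor in Z. Z1 = {n0, n4}; Z2 = {n0, n1, n4}; Z3 = {n0, n1, n3, n4}; Z4 = {n0, n1, n3, n4, n5}; fixed.
Sat(E[¬full U AX full]) = {n0, n1, n3, n4, n5}

{n0, n1, n3, n4, n5}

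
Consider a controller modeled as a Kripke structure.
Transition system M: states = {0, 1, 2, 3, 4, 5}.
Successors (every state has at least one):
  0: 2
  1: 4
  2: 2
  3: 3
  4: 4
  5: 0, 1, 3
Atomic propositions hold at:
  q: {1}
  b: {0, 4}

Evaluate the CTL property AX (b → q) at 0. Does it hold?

Yes

Sat(b → q) = {1, 2, 3, 5}
Sat(AX (b → q)) = {s : every successor in {1, 2, 3, 5}} = {0, 2, 3}
0 ∈ Sat(AX (b → q)) = {0, 2, 3}, so the formula holds at 0.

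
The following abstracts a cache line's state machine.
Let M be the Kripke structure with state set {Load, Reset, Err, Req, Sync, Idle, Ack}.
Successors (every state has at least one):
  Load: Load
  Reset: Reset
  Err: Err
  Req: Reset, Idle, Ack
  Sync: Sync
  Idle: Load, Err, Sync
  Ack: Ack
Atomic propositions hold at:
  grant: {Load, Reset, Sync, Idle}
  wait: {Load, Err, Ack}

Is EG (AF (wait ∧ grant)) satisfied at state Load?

Sat(wait ∧ grant) = {Load}
AF (wait ∧ grant): least fixpoint, start Z0 = {Load}, add states with every successor in Z. Already a fixed point.
Sat(AF (wait ∧ grant)) = {Load}
EG (AF (wait ∧ grant)): greatest fixpoint, start Z0 = {Load}, keep only states in Sat with some successor in Z. Already a fixed point.
Sat(EG (AF (wait ∧ grant))) = {Load}
Load ∈ Sat(EG (AF (wait ∧ grant))) = {Load}, so the formula holds at Load.

Yes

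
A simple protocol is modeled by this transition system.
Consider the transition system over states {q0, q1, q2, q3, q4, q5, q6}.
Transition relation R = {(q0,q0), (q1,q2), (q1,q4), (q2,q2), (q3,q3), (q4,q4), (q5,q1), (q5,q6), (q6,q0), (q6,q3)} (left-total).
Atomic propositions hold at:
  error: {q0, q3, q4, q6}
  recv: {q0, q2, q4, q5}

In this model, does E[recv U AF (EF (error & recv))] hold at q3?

No

Sat(error & recv) = {q0, q4}
EF (error & recv): least fixpoint, start Z0 = {q0, q4}, add states with some successor in Z. Z1 = {q0, q1, q4, q6}; Z2 = {q0, q1, q4, q5, q6}; fixed.
Sat(EF (error & recv)) = {q0, q1, q4, q5, q6}
AF (EF (error & recv)): least fixpoint, start Z0 = {q0, q1, q4, q5, q6}, add states with every successor in Z. Already a fixed point.
Sat(AF (EF (error & recv))) = {q0, q1, q4, q5, q6}
E[recv U AF (EF (error & recv))]: least fixpoint, start Z0 = Sat(AF (EF (error & recv))) = {q0, q1, q4, q5, q6}, add states in Sat(recv) with some successor in Z. Already a fixed point.
Sat(E[recv U AF (EF (error & recv))]) = {q0, q1, q4, q5, q6}
q3 ∉ Sat(E[recv U AF (EF (error & recv))]) = {q0, q1, q4, q5, q6}, so the formula does not hold at q3.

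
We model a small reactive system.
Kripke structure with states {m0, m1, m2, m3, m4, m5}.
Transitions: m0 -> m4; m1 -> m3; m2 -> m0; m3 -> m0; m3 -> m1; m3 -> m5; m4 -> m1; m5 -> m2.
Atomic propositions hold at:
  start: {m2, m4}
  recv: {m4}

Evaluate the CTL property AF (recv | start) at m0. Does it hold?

Sat(recv | start) = {m2, m4}
AF (recv | start): least fixpoint, start Z0 = {m2, m4}, add states with every successor in Z. Z1 = {m0, m2, m4, m5}; fixed.
Sat(AF (recv | start)) = {m0, m2, m4, m5}
m0 ∈ Sat(AF (recv | start)) = {m0, m2, m4, m5}, so the formula holds at m0.

Yes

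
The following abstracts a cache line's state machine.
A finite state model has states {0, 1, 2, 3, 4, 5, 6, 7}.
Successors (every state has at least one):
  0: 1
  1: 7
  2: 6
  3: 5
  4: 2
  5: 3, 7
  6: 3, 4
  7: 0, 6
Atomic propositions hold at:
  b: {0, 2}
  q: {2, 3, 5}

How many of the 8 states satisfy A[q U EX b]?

Sat(EX b) = {s : some successor in {0, 2}} = {4, 7}
A[q U EX b]: least fixpoint, start Z0 = Sat(EX b) = {4, 7}, add states in Sat(q) with every successor in Z. Already a fixed point.
Sat(A[q U EX b]) = {4, 7}
|Sat(A[q U EX b])| = |{4, 7}| = 2.

2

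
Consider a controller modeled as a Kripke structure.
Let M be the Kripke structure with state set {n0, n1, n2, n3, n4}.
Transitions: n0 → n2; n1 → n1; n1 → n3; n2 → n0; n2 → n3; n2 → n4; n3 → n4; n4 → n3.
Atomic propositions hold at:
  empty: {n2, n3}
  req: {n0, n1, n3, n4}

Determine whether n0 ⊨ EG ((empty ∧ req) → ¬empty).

Yes

Sat(empty ∧ req) = {n3}
Sat(¬empty) = {n0, n1, n4}
Sat((empty ∧ req) → ¬empty) = {n0, n1, n2, n4}
EG ((empty ∧ req) → ¬empty): greatest fixpoint, start Z0 = {n0, n1, n2, n4}, keep only states in Sat with some successor in Z. Z1 = {n0, n1, n2}; fixed.
Sat(EG ((empty ∧ req) → ¬empty)) = {n0, n1, n2}
n0 ∈ Sat(EG ((empty ∧ req) → ¬empty)) = {n0, n1, n2}, so the formula holds at n0.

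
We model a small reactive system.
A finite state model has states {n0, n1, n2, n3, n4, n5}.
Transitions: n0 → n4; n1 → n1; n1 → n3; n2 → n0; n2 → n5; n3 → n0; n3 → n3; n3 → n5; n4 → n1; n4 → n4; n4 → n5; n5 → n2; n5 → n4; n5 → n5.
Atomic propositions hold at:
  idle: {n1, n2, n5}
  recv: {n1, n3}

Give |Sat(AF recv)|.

2

AF recv: least fixpoint, start Z0 = {n1, n3}, add states with every successor in Z. Already a fixed point.
Sat(AF recv) = {n1, n3}
|Sat(AF recv)| = |{n1, n3}| = 2.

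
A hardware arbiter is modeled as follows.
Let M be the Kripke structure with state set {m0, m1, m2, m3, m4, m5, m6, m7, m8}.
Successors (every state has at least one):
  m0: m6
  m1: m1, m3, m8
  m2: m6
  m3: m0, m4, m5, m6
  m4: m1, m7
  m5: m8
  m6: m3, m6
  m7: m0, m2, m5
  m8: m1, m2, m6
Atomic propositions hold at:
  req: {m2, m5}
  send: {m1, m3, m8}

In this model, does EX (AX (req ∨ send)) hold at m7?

Yes

Sat(req ∨ send) = {m1, m2, m3, m5, m8}
Sat(AX (req ∨ send)) = {s : every successor in {m1, m2, m3, m5, m8}} = {m1, m5}
Sat(EX (AX (req ∨ send))) = {s : some successor in {m1, m5}} = {m1, m3, m4, m7, m8}
m7 ∈ Sat(EX (AX (req ∨ send))) = {m1, m3, m4, m7, m8}, so the formula holds at m7.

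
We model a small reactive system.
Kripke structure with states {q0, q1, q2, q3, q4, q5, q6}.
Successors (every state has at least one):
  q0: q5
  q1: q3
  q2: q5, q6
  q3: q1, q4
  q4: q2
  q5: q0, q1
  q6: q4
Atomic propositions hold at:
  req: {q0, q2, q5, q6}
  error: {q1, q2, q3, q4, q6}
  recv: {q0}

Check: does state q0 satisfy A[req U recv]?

A[req U recv]: least fixpoint, start Z0 = Sat(recv) = {q0}, add states in Sat(req) with every successor in Z. Already a fixed point.
Sat(A[req U recv]) = {q0}
q0 ∈ Sat(A[req U recv]) = {q0}, so the formula holds at q0.

Yes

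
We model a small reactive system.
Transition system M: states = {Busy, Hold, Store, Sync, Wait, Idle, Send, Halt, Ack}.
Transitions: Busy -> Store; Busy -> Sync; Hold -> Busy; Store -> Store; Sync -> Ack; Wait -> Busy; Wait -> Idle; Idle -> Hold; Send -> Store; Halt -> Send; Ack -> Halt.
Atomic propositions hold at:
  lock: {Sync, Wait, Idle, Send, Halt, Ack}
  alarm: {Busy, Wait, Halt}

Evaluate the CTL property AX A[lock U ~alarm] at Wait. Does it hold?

Sat(~alarm) = {Hold, Store, Sync, Idle, Send, Ack}
A[lock U ~alarm]: least fixpoint, start Z0 = Sat(~alarm) = {Hold, Store, Sync, Idle, Send, Ack}, add states in Sat(lock) with every successor in Z. Z1 = {Hold, Store, Sync, Idle, Send, Halt, Ack}; fixed.
Sat(A[lock U ~alarm]) = {Hold, Store, Sync, Idle, Send, Halt, Ack}
Sat(AX A[lock U ~alarm]) = {s : every successor in {Hold, Store, Sync, Idle, Send, Halt, Ack}} = {Busy, Store, Sync, Idle, Send, Halt, Ack}
Wait ∉ Sat(AX A[lock U ~alarm]) = {Busy, Store, Sync, Idle, Send, Halt, Ack}, so the formula does not hold at Wait.

No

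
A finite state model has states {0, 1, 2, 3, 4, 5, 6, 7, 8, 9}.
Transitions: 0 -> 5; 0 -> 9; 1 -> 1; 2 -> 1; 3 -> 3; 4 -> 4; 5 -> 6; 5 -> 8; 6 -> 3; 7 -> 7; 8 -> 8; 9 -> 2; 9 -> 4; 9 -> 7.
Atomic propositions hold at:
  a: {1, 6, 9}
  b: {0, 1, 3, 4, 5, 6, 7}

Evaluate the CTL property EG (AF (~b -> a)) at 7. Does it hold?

Sat(~b) = {2, 8, 9}
Sat(~b -> a) = {0, 1, 3, 4, 5, 6, 7, 9}
AF (~b -> a): least fixpoint, start Z0 = {0, 1, 3, 4, 5, 6, 7, 9}, add states with every successor in Z. Z1 = {0, 1, 2, 3, 4, 5, 6, 7, 9}; fixed.
Sat(AF (~b -> a)) = {0, 1, 2, 3, 4, 5, 6, 7, 9}
EG (AF (~b -> a)): greatest fixpoint, start Z0 = {0, 1, 2, 3, 4, 5, 6, 7, 9}, keep only states in Sat with some successor in Z. Already a fixed point.
Sat(EG (AF (~b -> a))) = {0, 1, 2, 3, 4, 5, 6, 7, 9}
7 ∈ Sat(EG (AF (~b -> a))) = {0, 1, 2, 3, 4, 5, 6, 7, 9}, so the formula holds at 7.

Yes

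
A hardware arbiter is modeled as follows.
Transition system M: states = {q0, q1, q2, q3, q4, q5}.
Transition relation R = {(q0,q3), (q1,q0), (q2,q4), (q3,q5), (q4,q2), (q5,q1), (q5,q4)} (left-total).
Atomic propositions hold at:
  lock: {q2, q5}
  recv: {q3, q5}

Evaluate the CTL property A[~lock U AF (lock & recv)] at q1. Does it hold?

Sat(~lock) = {q0, q1, q3, q4}
Sat(lock & recv) = {q5}
AF (lock & recv): least fixpoint, start Z0 = {q5}, add states with every successor in Z. Z1 = {q3, q5}; Z2 = {q0, q3, q5}; Z3 = {q0, q1, q3, q5}; fixed.
Sat(AF (lock & recv)) = {q0, q1, q3, q5}
A[~lock U AF (lock & recv)]: least fixpoint, start Z0 = Sat(AF (lock & recv)) = {q0, q1, q3, q5}, add states in Sat(~lock) with every successor in Z. Already a fixed point.
Sat(A[~lock U AF (lock & recv)]) = {q0, q1, q3, q5}
q1 ∈ Sat(A[~lock U AF (lock & recv)]) = {q0, q1, q3, q5}, so the formula holds at q1.

Yes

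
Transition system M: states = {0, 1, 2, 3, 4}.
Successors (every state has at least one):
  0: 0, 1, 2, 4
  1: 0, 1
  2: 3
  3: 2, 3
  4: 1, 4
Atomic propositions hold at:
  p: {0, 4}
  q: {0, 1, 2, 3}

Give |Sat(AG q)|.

AG q: greatest fixpoint, start Z0 = {0, 1, 2, 3}, keep only states in Sat with every successor in Z. Z1 = {1, 2, 3}; Z2 = {2, 3}; fixed.
Sat(AG q) = {2, 3}
|Sat(AG q)| = |{2, 3}| = 2.

2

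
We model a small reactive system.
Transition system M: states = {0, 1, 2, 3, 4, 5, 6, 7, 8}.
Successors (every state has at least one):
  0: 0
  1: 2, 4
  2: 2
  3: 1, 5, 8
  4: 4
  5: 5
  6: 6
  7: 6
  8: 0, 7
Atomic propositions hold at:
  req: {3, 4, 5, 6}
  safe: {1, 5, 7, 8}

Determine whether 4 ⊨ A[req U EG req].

Yes

EG req: greatest fixpoint, start Z0 = {3, 4, 5, 6}, keep only states in Sat with some successor in Z. Already a fixed point.
Sat(EG req) = {3, 4, 5, 6}
A[req U EG req]: least fixpoint, start Z0 = Sat(EG req) = {3, 4, 5, 6}, add states in Sat(req) with every successor in Z. Already a fixed point.
Sat(A[req U EG req]) = {3, 4, 5, 6}
4 ∈ Sat(A[req U EG req]) = {3, 4, 5, 6}, so the formula holds at 4.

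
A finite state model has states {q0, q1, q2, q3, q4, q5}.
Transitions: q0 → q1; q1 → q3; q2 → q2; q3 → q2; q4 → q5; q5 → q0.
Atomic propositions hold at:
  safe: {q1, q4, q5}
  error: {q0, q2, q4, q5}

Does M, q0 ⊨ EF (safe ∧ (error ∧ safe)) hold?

No

Sat(error ∧ safe) = {q4, q5}
Sat(safe ∧ (error ∧ safe)) = {q4, q5}
EF (safe ∧ (error ∧ safe)): least fixpoint, start Z0 = {q4, q5}, add states with some successor in Z. Already a fixed point.
Sat(EF (safe ∧ (error ∧ safe))) = {q4, q5}
q0 ∉ Sat(EF (safe ∧ (error ∧ safe))) = {q4, q5}, so the formula does not hold at q0.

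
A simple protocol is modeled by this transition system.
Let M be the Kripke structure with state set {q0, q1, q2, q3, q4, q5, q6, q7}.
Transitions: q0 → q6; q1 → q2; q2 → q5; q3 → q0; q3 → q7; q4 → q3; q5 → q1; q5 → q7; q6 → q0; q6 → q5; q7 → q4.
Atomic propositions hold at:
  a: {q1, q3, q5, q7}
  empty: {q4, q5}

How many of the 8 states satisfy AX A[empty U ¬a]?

Sat(¬a) = {q0, q2, q4, q6}
A[empty U ¬a]: least fixpoint, start Z0 = Sat(¬a) = {q0, q2, q4, q6}, add states in Sat(empty) with every successor in Z. Already a fixed point.
Sat(A[empty U ¬a]) = {q0, q2, q4, q6}
Sat(AX A[empty U ¬a]) = {s : every successor in {q0, q2, q4, q6}} = {q0, q1, q7}
|Sat(AX A[empty U ¬a])| = |{q0, q1, q7}| = 3.

3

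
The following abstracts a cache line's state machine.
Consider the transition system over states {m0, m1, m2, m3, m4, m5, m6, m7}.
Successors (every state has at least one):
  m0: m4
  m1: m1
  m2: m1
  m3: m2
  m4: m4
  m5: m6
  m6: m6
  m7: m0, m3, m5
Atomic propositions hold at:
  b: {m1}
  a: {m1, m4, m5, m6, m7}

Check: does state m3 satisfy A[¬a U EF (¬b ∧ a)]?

No

Sat(¬a) = {m0, m2, m3}
Sat(¬b) = {m0, m2, m3, m4, m5, m6, m7}
Sat(¬b ∧ a) = {m4, m5, m6, m7}
EF (¬b ∧ a): least fixpoint, start Z0 = {m4, m5, m6, m7}, add states with some successor in Z. Z1 = {m0, m4, m5, m6, m7}; fixed.
Sat(EF (¬b ∧ a)) = {m0, m4, m5, m6, m7}
A[¬a U EF (¬b ∧ a)]: least fixpoint, start Z0 = Sat(EF (¬b ∧ a)) = {m0, m4, m5, m6, m7}, add states in Sat(¬a) with every successor in Z. Already a fixed point.
Sat(A[¬a U EF (¬b ∧ a)]) = {m0, m4, m5, m6, m7}
m3 ∉ Sat(A[¬a U EF (¬b ∧ a)]) = {m0, m4, m5, m6, m7}, so the formula does not hold at m3.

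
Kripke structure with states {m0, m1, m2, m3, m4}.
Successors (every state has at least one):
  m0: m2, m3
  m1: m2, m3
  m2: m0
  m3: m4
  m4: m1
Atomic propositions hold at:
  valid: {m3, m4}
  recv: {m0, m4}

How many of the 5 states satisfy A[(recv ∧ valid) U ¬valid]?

Sat(recv ∧ valid) = {m4}
Sat(¬valid) = {m0, m1, m2}
A[(recv ∧ valid) U ¬valid]: least fixpoint, start Z0 = Sat(¬valid) = {m0, m1, m2}, add states in Sat(recv ∧ valid) with every successor in Z. Z1 = {m0, m1, m2, m4}; fixed.
Sat(A[(recv ∧ valid) U ¬valid]) = {m0, m1, m2, m4}
|Sat(A[(recv ∧ valid) U ¬valid])| = |{m0, m1, m2, m4}| = 4.

4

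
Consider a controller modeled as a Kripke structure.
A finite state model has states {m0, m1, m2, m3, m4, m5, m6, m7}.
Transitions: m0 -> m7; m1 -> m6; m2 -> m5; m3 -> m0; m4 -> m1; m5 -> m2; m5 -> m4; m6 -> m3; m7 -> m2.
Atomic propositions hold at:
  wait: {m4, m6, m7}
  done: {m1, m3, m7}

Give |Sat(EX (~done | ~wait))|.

Sat(~done) = {m0, m2, m4, m5, m6}
Sat(~wait) = {m0, m1, m2, m3, m5}
Sat(~done | ~wait) = {m0, m1, m2, m3, m4, m5, m6}
Sat(EX (~done | ~wait)) = {s : some successor in {m0, m1, m2, m3, m4, m5, m6}} = {m1, m2, m3, m4, m5, m6, m7}
|Sat(EX (~done | ~wait))| = |{m1, m2, m3, m4, m5, m6, m7}| = 7.

7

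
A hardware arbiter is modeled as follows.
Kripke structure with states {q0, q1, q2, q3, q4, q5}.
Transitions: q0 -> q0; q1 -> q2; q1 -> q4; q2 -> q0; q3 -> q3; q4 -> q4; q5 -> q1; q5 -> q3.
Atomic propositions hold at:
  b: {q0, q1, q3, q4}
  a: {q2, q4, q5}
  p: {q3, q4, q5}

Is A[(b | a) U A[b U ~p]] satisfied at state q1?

Yes

Sat(b | a) = {q0, q1, q2, q3, q4, q5}
Sat(~p) = {q0, q1, q2}
A[b U ~p]: least fixpoint, start Z0 = Sat(~p) = {q0, q1, q2}, add states in Sat(b) with every successor in Z. Already a fixed point.
Sat(A[b U ~p]) = {q0, q1, q2}
A[(b | a) U A[b U ~p]]: least fixpoint, start Z0 = Sat(A[b U ~p]) = {q0, q1, q2}, add states in Sat(b | a) with every successor in Z. Already a fixed point.
Sat(A[(b | a) U A[b U ~p]]) = {q0, q1, q2}
q1 ∈ Sat(A[(b | a) U A[b U ~p]]) = {q0, q1, q2}, so the formula holds at q1.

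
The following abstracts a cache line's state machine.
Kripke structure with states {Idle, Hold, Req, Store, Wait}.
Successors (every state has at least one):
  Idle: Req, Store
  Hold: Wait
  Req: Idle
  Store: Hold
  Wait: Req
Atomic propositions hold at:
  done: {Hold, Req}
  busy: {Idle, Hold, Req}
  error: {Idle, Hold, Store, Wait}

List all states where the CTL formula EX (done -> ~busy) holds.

Sat(~busy) = {Store, Wait}
Sat(done -> ~busy) = {Idle, Store, Wait}
Sat(EX (done -> ~busy)) = {s : some successor in {Idle, Store, Wait}} = {Idle, Hold, Req}

{Idle, Hold, Req}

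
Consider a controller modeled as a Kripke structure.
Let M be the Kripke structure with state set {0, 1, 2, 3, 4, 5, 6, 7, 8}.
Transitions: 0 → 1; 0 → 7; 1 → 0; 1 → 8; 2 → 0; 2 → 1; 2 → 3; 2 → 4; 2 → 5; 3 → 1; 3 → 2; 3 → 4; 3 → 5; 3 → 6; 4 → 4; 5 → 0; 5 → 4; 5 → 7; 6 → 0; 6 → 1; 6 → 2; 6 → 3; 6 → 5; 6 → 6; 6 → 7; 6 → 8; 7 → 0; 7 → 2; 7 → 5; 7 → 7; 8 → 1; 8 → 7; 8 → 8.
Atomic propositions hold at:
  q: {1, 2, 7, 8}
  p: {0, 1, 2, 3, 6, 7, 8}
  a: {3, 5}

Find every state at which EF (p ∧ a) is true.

Sat(p ∧ a) = {3}
EF (p ∧ a): least fixpoint, start Z0 = {3}, add states with some successor in Z. Z1 = {2, 3, 6}; Z2 = {2, 3, 6, 7}; Z3 = {0, 2, 3, 5, 6, 7, 8}; Z4 = {0, 1, 2, 3, 5, 6, 7, 8}; fixed.
Sat(EF (p ∧ a)) = {0, 1, 2, 3, 5, 6, 7, 8}

{0, 1, 2, 3, 5, 6, 7, 8}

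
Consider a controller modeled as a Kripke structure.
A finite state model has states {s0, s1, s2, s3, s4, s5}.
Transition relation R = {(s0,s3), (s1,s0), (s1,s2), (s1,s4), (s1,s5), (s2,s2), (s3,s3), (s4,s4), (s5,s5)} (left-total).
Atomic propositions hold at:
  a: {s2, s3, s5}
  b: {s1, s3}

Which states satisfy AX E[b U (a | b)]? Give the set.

Sat(a | b) = {s1, s2, s3, s5}
E[b U (a | b)]: least fixpoint, start Z0 = Sat((a | b)) = {s1, s2, s3, s5}, add states in Sat(b) with some successor in Z. Already a fixed point.
Sat(E[b U (a | b)]) = {s1, s2, s3, s5}
Sat(AX E[b U (a | b)]) = {s : every successor in {s1, s2, s3, s5}} = {s0, s2, s3, s5}

{s0, s2, s3, s5}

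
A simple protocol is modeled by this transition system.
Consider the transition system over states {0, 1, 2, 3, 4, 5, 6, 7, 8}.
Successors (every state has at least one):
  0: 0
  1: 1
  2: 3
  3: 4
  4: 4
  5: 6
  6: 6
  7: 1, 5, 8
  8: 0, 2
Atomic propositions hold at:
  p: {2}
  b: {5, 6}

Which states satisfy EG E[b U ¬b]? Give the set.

Sat(¬b) = {0, 1, 2, 3, 4, 7, 8}
E[b U ¬b]: least fixpoint, start Z0 = Sat(¬b) = {0, 1, 2, 3, 4, 7, 8}, add states in Sat(b) with some successor in Z. Already a fixed point.
Sat(E[b U ¬b]) = {0, 1, 2, 3, 4, 7, 8}
EG E[b U ¬b]: greatest fixpoint, start Z0 = {0, 1, 2, 3, 4, 7, 8}, keep only states in Sat with some successor in Z. Already a fixed point.
Sat(EG E[b U ¬b]) = {0, 1, 2, 3, 4, 7, 8}

{0, 1, 2, 3, 4, 7, 8}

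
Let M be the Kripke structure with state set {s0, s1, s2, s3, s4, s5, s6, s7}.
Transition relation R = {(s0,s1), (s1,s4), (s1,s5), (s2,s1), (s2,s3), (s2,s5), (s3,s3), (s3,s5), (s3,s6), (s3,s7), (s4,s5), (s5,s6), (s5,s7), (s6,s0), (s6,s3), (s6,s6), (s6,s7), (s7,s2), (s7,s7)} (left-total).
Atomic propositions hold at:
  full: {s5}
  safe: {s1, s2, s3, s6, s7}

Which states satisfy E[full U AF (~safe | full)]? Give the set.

{s0, s1, s4, s5}

Sat(~safe) = {s0, s4, s5}
Sat(~safe | full) = {s0, s4, s5}
AF (~safe | full): least fixpoint, start Z0 = {s0, s4, s5}, add states with every successor in Z. Z1 = {s0, s1, s4, s5}; fixed.
Sat(AF (~safe | full)) = {s0, s1, s4, s5}
E[full U AF (~safe | full)]: least fixpoint, start Z0 = Sat(AF (~safe | full)) = {s0, s1, s4, s5}, add states in Sat(full) with some successor in Z. Already a fixed point.
Sat(E[full U AF (~safe | full)]) = {s0, s1, s4, s5}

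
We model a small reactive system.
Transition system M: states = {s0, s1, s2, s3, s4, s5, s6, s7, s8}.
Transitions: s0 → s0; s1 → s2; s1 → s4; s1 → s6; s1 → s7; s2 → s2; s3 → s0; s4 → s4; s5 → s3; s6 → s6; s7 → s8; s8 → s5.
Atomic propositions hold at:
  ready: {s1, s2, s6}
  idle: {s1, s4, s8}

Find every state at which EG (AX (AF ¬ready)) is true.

{s0, s3, s4, s5, s7, s8}

Sat(¬ready) = {s0, s3, s4, s5, s7, s8}
AF ¬ready: least fixpoint, start Z0 = {s0, s3, s4, s5, s7, s8}, add states with every successor in Z. Already a fixed point.
Sat(AF ¬ready) = {s0, s3, s4, s5, s7, s8}
Sat(AX (AF ¬ready)) = {s : every successor in {s0, s3, s4, s5, s7, s8}} = {s0, s3, s4, s5, s7, s8}
EG (AX (AF ¬ready)): greatest fixpoint, start Z0 = {s0, s3, s4, s5, s7, s8}, keep only states in Sat with some successor in Z. Already a fixed point.
Sat(EG (AX (AF ¬ready))) = {s0, s3, s4, s5, s7, s8}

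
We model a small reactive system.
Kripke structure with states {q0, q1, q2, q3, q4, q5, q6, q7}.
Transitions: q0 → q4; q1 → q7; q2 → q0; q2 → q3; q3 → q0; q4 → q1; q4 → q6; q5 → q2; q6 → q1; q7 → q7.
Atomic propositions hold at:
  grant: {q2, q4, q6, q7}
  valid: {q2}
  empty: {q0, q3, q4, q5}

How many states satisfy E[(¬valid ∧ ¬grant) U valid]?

2

Sat(¬valid) = {q0, q1, q3, q4, q5, q6, q7}
Sat(¬grant) = {q0, q1, q3, q5}
Sat(¬valid ∧ ¬grant) = {q0, q1, q3, q5}
E[(¬valid ∧ ¬grant) U valid]: least fixpoint, start Z0 = Sat(valid) = {q2}, add states in Sat(¬valid ∧ ¬grant) with some successor in Z. Z1 = {q2, q5}; fixed.
Sat(E[(¬valid ∧ ¬grant) U valid]) = {q2, q5}
|Sat(E[(¬valid ∧ ¬grant) U valid])| = |{q2, q5}| = 2.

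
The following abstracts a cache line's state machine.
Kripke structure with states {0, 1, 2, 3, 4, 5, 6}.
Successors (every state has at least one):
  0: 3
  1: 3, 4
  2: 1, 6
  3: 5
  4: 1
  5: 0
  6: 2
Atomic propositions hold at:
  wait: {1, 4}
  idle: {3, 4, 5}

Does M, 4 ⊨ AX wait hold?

Sat(AX wait) = {s : every successor in {1, 4}} = {4}
4 ∈ Sat(AX wait) = {4}, so the formula holds at 4.

Yes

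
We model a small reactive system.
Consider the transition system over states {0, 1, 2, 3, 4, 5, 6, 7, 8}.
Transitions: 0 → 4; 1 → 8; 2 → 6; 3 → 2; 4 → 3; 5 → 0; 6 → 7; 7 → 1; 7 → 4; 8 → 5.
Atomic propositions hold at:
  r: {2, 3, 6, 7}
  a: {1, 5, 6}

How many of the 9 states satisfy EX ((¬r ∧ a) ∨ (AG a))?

2

Sat(¬r) = {0, 1, 4, 5, 8}
Sat(¬r ∧ a) = {1, 5}
AG a: greatest fixpoint, start Z0 = {1, 5, 6}, keep only states in Sat with every successor in Z. Z1 = ∅; fixed.
Sat(AG a) = ∅
Sat((¬r ∧ a) ∨ (AG a)) = {1, 5}
Sat(EX ((¬r ∧ a) ∨ (AG a))) = {s : some successor in {1, 5}} = {7, 8}
|Sat(EX ((¬r ∧ a) ∨ (AG a)))| = |{7, 8}| = 2.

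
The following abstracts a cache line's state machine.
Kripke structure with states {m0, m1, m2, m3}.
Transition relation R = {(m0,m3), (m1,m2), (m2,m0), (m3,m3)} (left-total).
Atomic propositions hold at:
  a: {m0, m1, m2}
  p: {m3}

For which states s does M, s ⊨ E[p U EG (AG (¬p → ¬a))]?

Sat(¬p) = {m0, m1, m2}
Sat(¬a) = {m3}
Sat(¬p → ¬a) = {m3}
AG (¬p → ¬a): greatest fixpoint, start Z0 = {m3}, keep only states in Sat with every successor in Z. Already a fixed point.
Sat(AG (¬p → ¬a)) = {m3}
EG (AG (¬p → ¬a)): greatest fixpoint, start Z0 = {m3}, keep only states in Sat with some successor in Z. Already a fixed point.
Sat(EG (AG (¬p → ¬a))) = {m3}
E[p U EG (AG (¬p → ¬a))]: least fixpoint, start Z0 = Sat(EG (AG (¬p → ¬a))) = {m3}, add states in Sat(p) with some successor in Z. Already a fixed point.
Sat(E[p U EG (AG (¬p → ¬a))]) = {m3}

{m3}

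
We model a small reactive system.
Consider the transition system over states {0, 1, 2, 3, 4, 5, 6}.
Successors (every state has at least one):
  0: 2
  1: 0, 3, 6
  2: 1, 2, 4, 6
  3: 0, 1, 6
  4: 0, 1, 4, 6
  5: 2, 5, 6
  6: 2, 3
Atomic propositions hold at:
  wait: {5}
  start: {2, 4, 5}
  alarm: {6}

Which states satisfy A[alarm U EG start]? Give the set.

EG start: greatest fixpoint, start Z0 = {2, 4, 5}, keep only states in Sat with some successor in Z. Already a fixed point.
Sat(EG start) = {2, 4, 5}
A[alarm U EG start]: least fixpoint, start Z0 = Sat(EG start) = {2, 4, 5}, add states in Sat(alarm) with every successor in Z. Already a fixed point.
Sat(A[alarm U EG start]) = {2, 4, 5}

{2, 4, 5}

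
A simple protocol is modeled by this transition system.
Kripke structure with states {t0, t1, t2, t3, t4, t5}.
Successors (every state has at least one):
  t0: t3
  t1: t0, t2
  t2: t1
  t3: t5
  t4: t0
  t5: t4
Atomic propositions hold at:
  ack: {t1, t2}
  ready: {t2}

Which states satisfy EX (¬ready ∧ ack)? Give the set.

Sat(¬ready) = {t0, t1, t3, t4, t5}
Sat(¬ready ∧ ack) = {t1}
Sat(EX (¬ready ∧ ack)) = {s : some successor in {t1}} = {t2}

{t2}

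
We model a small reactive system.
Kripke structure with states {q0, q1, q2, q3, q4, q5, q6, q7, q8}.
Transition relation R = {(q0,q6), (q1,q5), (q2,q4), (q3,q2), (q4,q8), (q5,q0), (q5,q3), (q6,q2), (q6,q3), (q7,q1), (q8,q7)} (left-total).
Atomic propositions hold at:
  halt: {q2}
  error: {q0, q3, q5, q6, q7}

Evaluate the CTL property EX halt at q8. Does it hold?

No

Sat(EX halt) = {s : some successor in {q2}} = {q3, q6}
q8 ∉ Sat(EX halt) = {q3, q6}, so the formula does not hold at q8.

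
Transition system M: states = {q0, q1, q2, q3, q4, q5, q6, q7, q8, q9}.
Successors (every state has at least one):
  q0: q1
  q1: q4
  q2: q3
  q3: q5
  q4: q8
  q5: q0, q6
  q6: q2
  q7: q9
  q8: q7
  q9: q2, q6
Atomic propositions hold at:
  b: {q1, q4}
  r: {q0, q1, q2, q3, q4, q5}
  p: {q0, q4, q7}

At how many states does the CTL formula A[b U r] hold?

A[b U r]: least fixpoint, start Z0 = Sat(r) = {q0, q1, q2, q3, q4, q5}, add states in Sat(b) with every successor in Z. Already a fixed point.
Sat(A[b U r]) = {q0, q1, q2, q3, q4, q5}
|Sat(A[b U r])| = |{q0, q1, q2, q3, q4, q5}| = 6.

6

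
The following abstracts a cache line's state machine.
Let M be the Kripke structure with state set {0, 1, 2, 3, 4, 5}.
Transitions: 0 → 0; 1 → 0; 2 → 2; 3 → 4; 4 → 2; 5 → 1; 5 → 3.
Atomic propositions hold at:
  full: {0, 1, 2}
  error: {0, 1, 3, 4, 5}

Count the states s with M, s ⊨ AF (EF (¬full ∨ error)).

Sat(¬full) = {3, 4, 5}
Sat(¬full ∨ error) = {0, 1, 3, 4, 5}
EF (¬full ∨ error): least fixpoint, start Z0 = {0, 1, 3, 4, 5}, add states with some successor in Z. Already a fixed point.
Sat(EF (¬full ∨ error)) = {0, 1, 3, 4, 5}
AF (EF (¬full ∨ error)): least fixpoint, start Z0 = {0, 1, 3, 4, 5}, add states with every successor in Z. Already a fixed point.
Sat(AF (EF (¬full ∨ error))) = {0, 1, 3, 4, 5}
|Sat(AF (EF (¬full ∨ error)))| = |{0, 1, 3, 4, 5}| = 5.

5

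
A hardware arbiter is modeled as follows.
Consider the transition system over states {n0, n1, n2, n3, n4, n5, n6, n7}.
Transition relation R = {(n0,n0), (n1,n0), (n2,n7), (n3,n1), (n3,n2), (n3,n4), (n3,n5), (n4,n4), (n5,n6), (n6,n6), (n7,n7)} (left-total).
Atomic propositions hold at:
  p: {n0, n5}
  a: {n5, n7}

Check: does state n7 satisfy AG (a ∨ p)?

Yes

Sat(a ∨ p) = {n0, n5, n7}
AG (a ∨ p): greatest fixpoint, start Z0 = {n0, n5, n7}, keep only states in Sat with every successor in Z. Z1 = {n0, n7}; fixed.
Sat(AG (a ∨ p)) = {n0, n7}
n7 ∈ Sat(AG (a ∨ p)) = {n0, n7}, so the formula holds at n7.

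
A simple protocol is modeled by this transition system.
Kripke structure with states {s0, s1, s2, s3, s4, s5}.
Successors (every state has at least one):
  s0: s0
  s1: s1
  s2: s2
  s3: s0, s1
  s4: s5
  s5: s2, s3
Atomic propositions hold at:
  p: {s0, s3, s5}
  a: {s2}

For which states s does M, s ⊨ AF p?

AF p: least fixpoint, start Z0 = {s0, s3, s5}, add states with every successor in Z. Z1 = {s0, s3, s4, s5}; fixed.
Sat(AF p) = {s0, s3, s4, s5}

{s0, s3, s4, s5}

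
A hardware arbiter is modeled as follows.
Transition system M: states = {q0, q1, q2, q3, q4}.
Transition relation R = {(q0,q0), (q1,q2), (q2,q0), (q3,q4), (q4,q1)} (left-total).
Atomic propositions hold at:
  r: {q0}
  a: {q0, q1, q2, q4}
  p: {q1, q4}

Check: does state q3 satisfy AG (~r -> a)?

No

Sat(~r) = {q1, q2, q3, q4}
Sat(~r -> a) = {q0, q1, q2, q4}
AG (~r -> a): greatest fixpoint, start Z0 = {q0, q1, q2, q4}, keep only states in Sat with every successor in Z. Already a fixed point.
Sat(AG (~r -> a)) = {q0, q1, q2, q4}
q3 ∉ Sat(AG (~r -> a)) = {q0, q1, q2, q4}, so the formula does not hold at q3.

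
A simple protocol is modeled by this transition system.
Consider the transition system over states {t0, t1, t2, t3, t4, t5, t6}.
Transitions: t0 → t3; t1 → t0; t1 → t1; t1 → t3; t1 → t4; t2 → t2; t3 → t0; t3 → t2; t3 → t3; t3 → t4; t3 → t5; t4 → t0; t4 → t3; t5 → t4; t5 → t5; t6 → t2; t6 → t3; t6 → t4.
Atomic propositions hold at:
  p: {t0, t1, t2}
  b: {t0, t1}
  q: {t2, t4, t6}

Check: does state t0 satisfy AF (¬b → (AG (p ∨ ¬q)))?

Sat(¬b) = {t2, t3, t4, t5, t6}
Sat(¬q) = {t0, t1, t3, t5}
Sat(p ∨ ¬q) = {t0, t1, t2, t3, t5}
AG (p ∨ ¬q): greatest fixpoint, start Z0 = {t0, t1, t2, t3, t5}, keep only states in Sat with every successor in Z. Z1 = {t0, t2}; Z2 = {t2}; fixed.
Sat(AG (p ∨ ¬q)) = {t2}
Sat(¬b → (AG (p ∨ ¬q))) = {t0, t1, t2}
AF (¬b → (AG (p ∨ ¬q))): least fixpoint, start Z0 = {t0, t1, t2}, add states with every successor in Z. Already a fixed point.
Sat(AF (¬b → (AG (p ∨ ¬q)))) = {t0, t1, t2}
t0 ∈ Sat(AF (¬b → (AG (p ∨ ¬q)))) = {t0, t1, t2}, so the formula holds at t0.

Yes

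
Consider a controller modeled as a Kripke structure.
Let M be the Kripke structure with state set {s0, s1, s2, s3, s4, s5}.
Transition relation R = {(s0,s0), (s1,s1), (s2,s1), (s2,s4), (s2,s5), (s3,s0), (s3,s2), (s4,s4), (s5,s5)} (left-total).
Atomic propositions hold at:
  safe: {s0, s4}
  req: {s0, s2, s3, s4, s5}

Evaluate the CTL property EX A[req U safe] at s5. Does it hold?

No

A[req U safe]: least fixpoint, start Z0 = Sat(safe) = {s0, s4}, add states in Sat(req) with every successor in Z. Already a fixed point.
Sat(A[req U safe]) = {s0, s4}
Sat(EX A[req U safe]) = {s : some successor in {s0, s4}} = {s0, s2, s3, s4}
s5 ∉ Sat(EX A[req U safe]) = {s0, s2, s3, s4}, so the formula does not hold at s5.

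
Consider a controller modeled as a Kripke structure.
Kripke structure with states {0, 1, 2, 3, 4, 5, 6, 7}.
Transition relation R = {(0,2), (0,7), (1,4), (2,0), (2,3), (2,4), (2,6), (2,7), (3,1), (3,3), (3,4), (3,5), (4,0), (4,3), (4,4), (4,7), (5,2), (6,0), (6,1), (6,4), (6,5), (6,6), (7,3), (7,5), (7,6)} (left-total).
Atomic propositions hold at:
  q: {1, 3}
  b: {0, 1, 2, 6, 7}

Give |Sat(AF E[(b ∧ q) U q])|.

2

Sat(b ∧ q) = {1}
E[(b ∧ q) U q]: least fixpoint, start Z0 = Sat(q) = {1, 3}, add states in Sat(b ∧ q) with some successor in Z. Already a fixed point.
Sat(E[(b ∧ q) U q]) = {1, 3}
AF E[(b ∧ q) U q]: least fixpoint, start Z0 = {1, 3}, add states with every successor in Z. Already a fixed point.
Sat(AF E[(b ∧ q) U q]) = {1, 3}
|Sat(AF E[(b ∧ q) U q])| = |{1, 3}| = 2.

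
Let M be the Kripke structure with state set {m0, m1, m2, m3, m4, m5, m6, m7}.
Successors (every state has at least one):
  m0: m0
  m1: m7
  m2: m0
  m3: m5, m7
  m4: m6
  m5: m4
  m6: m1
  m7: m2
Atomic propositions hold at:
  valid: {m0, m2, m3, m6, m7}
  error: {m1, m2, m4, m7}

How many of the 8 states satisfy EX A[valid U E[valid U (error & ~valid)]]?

Sat(~valid) = {m1, m4, m5}
Sat(error & ~valid) = {m1, m4}
E[valid U (error & ~valid)]: least fixpoint, start Z0 = Sat((error & ~valid)) = {m1, m4}, add states in Sat(valid) with some successor in Z. Z1 = {m1, m4, m6}; fixed.
Sat(E[valid U (error & ~valid)]) = {m1, m4, m6}
A[valid U E[valid U (error & ~valid)]]: least fixpoint, start Z0 = Sat(E[valid U (error & ~valid)]) = {m1, m4, m6}, add states in Sat(valid) with every successor in Z. Already a fixed point.
Sat(A[valid U E[valid U (error & ~valid)]]) = {m1, m4, m6}
Sat(EX A[valid U E[valid U (error & ~valid)]]) = {s : some successor in {m1, m4, m6}} = {m4, m5, m6}
|Sat(EX A[valid U E[valid U (error & ~valid)]])| = |{m4, m5, m6}| = 3.

3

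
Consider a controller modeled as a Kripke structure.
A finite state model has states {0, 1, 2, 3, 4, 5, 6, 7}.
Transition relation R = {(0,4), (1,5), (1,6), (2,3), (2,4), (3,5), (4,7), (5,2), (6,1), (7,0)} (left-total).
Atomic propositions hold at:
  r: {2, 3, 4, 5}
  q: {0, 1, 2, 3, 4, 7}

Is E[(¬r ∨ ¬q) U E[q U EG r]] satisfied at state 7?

No

Sat(¬r) = {0, 1, 6, 7}
Sat(¬q) = {5, 6}
Sat(¬r ∨ ¬q) = {0, 1, 5, 6, 7}
EG r: greatest fixpoint, start Z0 = {2, 3, 4, 5}, keep only states in Sat with some successor in Z. Z1 = {2, 3, 5}; fixed.
Sat(EG r) = {2, 3, 5}
E[q U EG r]: least fixpoint, start Z0 = Sat(EG r) = {2, 3, 5}, add states in Sat(q) with some successor in Z. Z1 = {1, 2, 3, 5}; fixed.
Sat(E[q U EG r]) = {1, 2, 3, 5}
E[(¬r ∨ ¬q) U E[q U EG r]]: least fixpoint, start Z0 = Sat(E[q U EG r]) = {1, 2, 3, 5}, add states in Sat(¬r ∨ ¬q) with some successor in Z. Z1 = {1, 2, 3, 5, 6}; fixed.
Sat(E[(¬r ∨ ¬q) U E[q U EG r]]) = {1, 2, 3, 5, 6}
7 ∉ Sat(E[(¬r ∨ ¬q) U E[q U EG r]]) = {1, 2, 3, 5, 6}, so the formula does not hold at 7.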